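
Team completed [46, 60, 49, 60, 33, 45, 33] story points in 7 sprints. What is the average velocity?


Formula: Avg velocity = Total points / Number of sprints
Points: [46, 60, 49, 60, 33, 45, 33]
Sum = 46 + 60 + 49 + 60 + 33 + 45 + 33 = 326
Avg velocity = 326 / 7 = 46.57 points/sprint

46.57 points/sprint


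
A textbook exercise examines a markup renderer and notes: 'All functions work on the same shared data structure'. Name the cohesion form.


Reasoning: Functions share data
Type: Communicational cohesion

Communicational cohesion


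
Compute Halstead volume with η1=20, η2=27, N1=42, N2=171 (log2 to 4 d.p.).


Formula: V = N * log2(η), where N = N1 + N2 and η = η1 + η2
η = 20 + 27 = 47
N = 42 + 171 = 213
log2(47) ≈ 5.5546
V = 213 * 5.5546 = 1183.13

1183.13


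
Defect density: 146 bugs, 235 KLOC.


Defect density = defects / KLOC
Defect density = 146 / 235
Defect density = 0.621 defects/KLOC

0.621 defects/KLOC


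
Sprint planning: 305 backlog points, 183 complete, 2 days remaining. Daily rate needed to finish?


Formula: Required rate = Remaining points / Days left
Remaining = 305 - 183 = 122 points
Required rate = 122 / 2 = 61.0 points/day

61.0 points/day


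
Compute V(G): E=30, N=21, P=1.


Formula: V(G) = E - N + 2P
V(G) = 30 - 21 + 2*1
V(G) = 9 + 2
V(G) = 11

11


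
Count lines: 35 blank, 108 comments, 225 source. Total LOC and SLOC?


Total LOC = blank + comment + code
Total LOC = 35 + 108 + 225 = 368
SLOC (source only) = code = 225

Total LOC: 368, SLOC: 225


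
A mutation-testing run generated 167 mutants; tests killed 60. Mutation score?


Mutation score = killed / total * 100
Mutation score = 60 / 167 * 100
Mutation score = 35.93%

35.93%


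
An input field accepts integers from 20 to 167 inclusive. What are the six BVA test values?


Range: [20, 167]
Boundaries: just below min, min, min+1, max-1, max, just above max
Values: [19, 20, 21, 166, 167, 168]

[19, 20, 21, 166, 167, 168]


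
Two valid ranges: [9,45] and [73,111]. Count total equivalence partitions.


Valid ranges: [9,45] and [73,111]
Class 1: x < 9 — invalid
Class 2: 9 ≤ x ≤ 45 — valid
Class 3: 45 < x < 73 — invalid (gap between ranges)
Class 4: 73 ≤ x ≤ 111 — valid
Class 5: x > 111 — invalid
Total equivalence classes: 5

5 equivalence classes


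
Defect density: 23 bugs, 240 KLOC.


Defect density = defects / KLOC
Defect density = 23 / 240
Defect density = 0.096 defects/KLOC

0.096 defects/KLOC


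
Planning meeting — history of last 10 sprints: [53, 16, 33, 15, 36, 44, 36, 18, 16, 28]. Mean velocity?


Formula: Avg velocity = Total points / Number of sprints
Points: [53, 16, 33, 15, 36, 44, 36, 18, 16, 28]
Sum = 53 + 16 + 33 + 15 + 36 + 44 + 36 + 18 + 16 + 28 = 295
Avg velocity = 295 / 10 = 29.5 points/sprint

29.5 points/sprint


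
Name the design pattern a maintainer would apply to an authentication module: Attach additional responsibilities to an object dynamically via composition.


This matches the Decorator pattern

Decorator


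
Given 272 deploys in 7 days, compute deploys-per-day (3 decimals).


Formula: deployments per day = releases / days
= 272 / 7
= 38.857 deploys/day
(equivalently, 272.0 deploys/week)

38.857 deploys/day


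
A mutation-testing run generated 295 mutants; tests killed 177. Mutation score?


Mutation score = killed / total * 100
Mutation score = 177 / 295 * 100
Mutation score = 60.0%

60.0%


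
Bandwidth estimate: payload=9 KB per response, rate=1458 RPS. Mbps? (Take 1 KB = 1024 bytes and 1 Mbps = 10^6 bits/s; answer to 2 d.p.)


Formula: Mbps = payload_bytes * RPS * 8 / 1e6
Payload per request = 9 KB = 9 * 1024 = 9216 bytes
Total bytes/sec = 9216 * 1458 = 13436928
Total bits/sec = 13436928 * 8 = 107495424
Mbps = 107495424 / 1e6 = 107.5

107.5 Mbps


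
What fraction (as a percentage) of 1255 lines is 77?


Coverage = covered / total * 100
Coverage = 77 / 1255 * 100
Coverage = 6.14%

6.14%


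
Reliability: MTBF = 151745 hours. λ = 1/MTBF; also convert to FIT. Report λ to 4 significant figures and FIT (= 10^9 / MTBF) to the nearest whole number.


Formula: λ = 1 / MTBF; FIT = λ × 1e9 = 1e9 / MTBF
λ = 1 / 151745 ≈ 6.590e-06 failures/hour
FIT = 1e9 / 151745 ≈ 6590 failures per 1e9 hours (nearest whole number)

λ = 6.590e-06 /h, FIT = 6590


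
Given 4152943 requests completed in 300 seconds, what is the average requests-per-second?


Formula: throughput = requests / seconds
throughput = 4152943 / 300
throughput = 13843.14 requests/second

13843.14 requests/second


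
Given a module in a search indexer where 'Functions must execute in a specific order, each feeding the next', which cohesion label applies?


Reasoning: Output of one is input to next
Type: Sequential cohesion

Sequential cohesion


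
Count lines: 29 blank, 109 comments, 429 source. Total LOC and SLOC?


Total LOC = blank + comment + code
Total LOC = 29 + 109 + 429 = 567
SLOC (source only) = code = 429

Total LOC: 567, SLOC: 429


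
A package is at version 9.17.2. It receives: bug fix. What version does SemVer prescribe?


Current: 9.17.2
Change category: 'bug fix' → patch bump
SemVer rule: patch bump → increment PATCH (MAJOR and MINOR unchanged)
New: 9.17.3

9.17.3


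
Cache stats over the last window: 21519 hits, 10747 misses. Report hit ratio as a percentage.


Formula: hit rate = hits / (hits + misses) * 100
hit rate = 21519 / (21519 + 10747) * 100
hit rate = 21519 / 32266 * 100
hit rate = 66.69%

66.69%


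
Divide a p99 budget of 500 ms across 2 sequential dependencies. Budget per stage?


Formula: per_stage = total_budget / stages
per_stage = 500 / 2
per_stage = 250.0 ms

250.0 ms


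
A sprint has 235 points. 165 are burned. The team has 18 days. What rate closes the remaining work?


Formula: Required rate = Remaining points / Days left
Remaining = 235 - 165 = 70 points
Required rate = 70 / 18 = 3.89 points/day

3.89 points/day


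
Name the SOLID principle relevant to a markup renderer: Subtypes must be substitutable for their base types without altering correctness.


This describes the Liskov Substitution Principle (LSP)

Liskov Substitution Principle (LSP)


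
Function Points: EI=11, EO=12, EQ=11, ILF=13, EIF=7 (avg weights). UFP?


UFP = EI*4 + EO*5 + EQ*4 + ILF*10 + EIF*7
UFP = 11*4 + 12*5 + 11*4 + 13*10 + 7*7
UFP = 44 + 60 + 44 + 130 + 49
UFP = 327

327


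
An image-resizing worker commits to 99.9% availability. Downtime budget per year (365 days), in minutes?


Formula: allowed downtime = period * (100 - SLA) / 100
Period (year (365 days)) = 525600 minutes
Unavailability fraction = (100 - 99.9) / 100
Allowed downtime = 525600 * (100 - 99.9) / 100
Allowed downtime = 525.6 minutes

525.6 minutes


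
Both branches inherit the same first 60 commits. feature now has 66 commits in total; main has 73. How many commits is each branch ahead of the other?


Common ancestor: commit #60
feature commits after divergence: 66 - 60 = 6
main commits after divergence: 73 - 60 = 13
feature is 6 commits ahead of main
main is 13 commits ahead of feature

feature ahead: 6, main ahead: 13


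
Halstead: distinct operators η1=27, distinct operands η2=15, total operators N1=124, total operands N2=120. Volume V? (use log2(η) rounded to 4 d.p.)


Formula: V = N * log2(η), where N = N1 + N2 and η = η1 + η2
η = 27 + 15 = 42
N = 124 + 120 = 244
log2(42) ≈ 5.3923
V = 244 * 5.3923 = 1315.72

1315.72


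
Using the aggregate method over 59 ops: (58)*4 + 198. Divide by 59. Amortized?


Formula: Amortized cost = Total cost / Operations
Total cost = (58 * 4) + (1 * 198)
Total cost = 232 + 198 = 430
Amortized = 430 / 59 = 7.2881

7.2881


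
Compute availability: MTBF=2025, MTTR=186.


Availability = MTBF / (MTBF + MTTR)
Availability = 2025 / (2025 + 186)
Availability = 2025 / 2211
Availability = 91.5875%

91.5875%


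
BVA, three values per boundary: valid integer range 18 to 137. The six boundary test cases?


Range: [18, 137]
Boundaries: just below min, min, min+1, max-1, max, just above max
Values: [17, 18, 19, 136, 137, 138]

[17, 18, 19, 136, 137, 138]


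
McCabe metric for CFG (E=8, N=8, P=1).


Formula: V(G) = E - N + 2P
V(G) = 8 - 8 + 2*1
V(G) = 0 + 2
V(G) = 2

2


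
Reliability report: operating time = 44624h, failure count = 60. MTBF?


Formula: MTBF = Total operating time / Number of failures
MTBF = 44624 / 60
MTBF = 743.73 hours

743.73 hours


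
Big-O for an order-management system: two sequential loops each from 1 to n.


Reasoning: sequential dominates: O(n) + O(n) = O(n)
Complexity: O(n)

O(n)


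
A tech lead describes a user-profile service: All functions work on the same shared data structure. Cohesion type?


Reasoning: Functions share data
Type: Communicational cohesion

Communicational cohesion


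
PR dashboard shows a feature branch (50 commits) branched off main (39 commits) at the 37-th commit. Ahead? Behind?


Common ancestor: commit #37
feature commits after divergence: 50 - 37 = 13
main commits after divergence: 39 - 37 = 2
feature is 13 commits ahead of main
main is 2 commits ahead of feature

feature ahead: 13, main ahead: 2


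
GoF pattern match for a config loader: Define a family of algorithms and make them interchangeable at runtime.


This matches the Strategy pattern

Strategy


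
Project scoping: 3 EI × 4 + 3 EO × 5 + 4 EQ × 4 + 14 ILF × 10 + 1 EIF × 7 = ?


UFP = EI*4 + EO*5 + EQ*4 + ILF*10 + EIF*7
UFP = 3*4 + 3*5 + 4*4 + 14*10 + 1*7
UFP = 12 + 15 + 16 + 140 + 7
UFP = 190

190


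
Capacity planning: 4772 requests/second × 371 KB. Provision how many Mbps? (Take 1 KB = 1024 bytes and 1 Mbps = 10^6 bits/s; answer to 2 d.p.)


Formula: Mbps = payload_bytes * RPS * 8 / 1e6
Payload per request = 371 KB = 371 * 1024 = 379904 bytes
Total bytes/sec = 379904 * 4772 = 1812901888
Total bits/sec = 1812901888 * 8 = 14503215104
Mbps = 14503215104 / 1e6 = 14503.22

14503.22 Mbps


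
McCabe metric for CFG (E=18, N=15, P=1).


Formula: V(G) = E - N + 2P
V(G) = 18 - 15 + 2*1
V(G) = 3 + 2
V(G) = 5

5


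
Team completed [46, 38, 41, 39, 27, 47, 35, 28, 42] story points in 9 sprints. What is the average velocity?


Formula: Avg velocity = Total points / Number of sprints
Points: [46, 38, 41, 39, 27, 47, 35, 28, 42]
Sum = 46 + 38 + 41 + 39 + 27 + 47 + 35 + 28 + 42 = 343
Avg velocity = 343 / 9 = 38.11 points/sprint

38.11 points/sprint


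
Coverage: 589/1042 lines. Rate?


Coverage = covered / total * 100
Coverage = 589 / 1042 * 100
Coverage = 56.53%

56.53%


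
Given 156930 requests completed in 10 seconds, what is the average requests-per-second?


Formula: throughput = requests / seconds
throughput = 156930 / 10
throughput = 15693.0 requests/second

15693.0 requests/second


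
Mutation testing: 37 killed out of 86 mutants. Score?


Mutation score = killed / total * 100
Mutation score = 37 / 86 * 100
Mutation score = 43.02%

43.02%


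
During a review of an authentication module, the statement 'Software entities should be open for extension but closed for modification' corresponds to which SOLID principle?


This describes the Open/Closed Principle (OCP)

Open/Closed Principle (OCP)


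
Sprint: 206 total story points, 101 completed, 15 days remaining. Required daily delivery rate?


Formula: Required rate = Remaining points / Days left
Remaining = 206 - 101 = 105 points
Required rate = 105 / 15 = 7.0 points/day

7.0 points/day


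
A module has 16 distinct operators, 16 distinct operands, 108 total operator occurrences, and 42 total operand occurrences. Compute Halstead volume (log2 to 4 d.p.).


Formula: V = N * log2(η), where N = N1 + N2 and η = η1 + η2
η = 16 + 16 = 32
N = 108 + 42 = 150
log2(32) ≈ 5.0000
V = 150 * 5.0000 = 750.00

750.00


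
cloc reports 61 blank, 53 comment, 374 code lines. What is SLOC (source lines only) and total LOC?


Total LOC = blank + comment + code
Total LOC = 61 + 53 + 374 = 488
SLOC (source only) = code = 374

Total LOC: 488, SLOC: 374


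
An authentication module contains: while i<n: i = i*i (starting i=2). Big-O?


Reasoning: squaring drives double-exponential growth; iterations ~ log log n
Complexity: O(log log n)

O(log log n)


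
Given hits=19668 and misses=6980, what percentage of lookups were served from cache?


Formula: hit rate = hits / (hits + misses) * 100
hit rate = 19668 / (19668 + 6980) * 100
hit rate = 19668 / 26648 * 100
hit rate = 73.81%

73.81%


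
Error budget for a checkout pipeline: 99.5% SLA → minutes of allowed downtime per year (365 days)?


Formula: allowed downtime = period * (100 - SLA) / 100
Period (year (365 days)) = 525600 minutes
Unavailability fraction = (100 - 99.5) / 100
Allowed downtime = 525600 * (100 - 99.5) / 100
Allowed downtime = 2628.0 minutes

2628.0 minutes


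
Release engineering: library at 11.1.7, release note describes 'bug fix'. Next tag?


Current: 11.1.7
Change category: 'bug fix' → patch bump
SemVer rule: patch bump → increment PATCH (MAJOR and MINOR unchanged)
New: 11.1.8

11.1.8


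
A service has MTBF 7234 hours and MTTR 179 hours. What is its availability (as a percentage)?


Availability = MTBF / (MTBF + MTTR)
Availability = 7234 / (7234 + 179)
Availability = 7234 / 7413
Availability = 97.5853%

97.5853%


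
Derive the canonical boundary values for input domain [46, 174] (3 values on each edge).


Range: [46, 174]
Boundaries: just below min, min, min+1, max-1, max, just above max
Values: [45, 46, 47, 173, 174, 175]

[45, 46, 47, 173, 174, 175]


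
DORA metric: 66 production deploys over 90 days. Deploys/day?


Formula: deployments per day = releases / days
= 66 / 90
= 0.733 deploys/day
(equivalently, 5.13 deploys/week)

0.733 deploys/day


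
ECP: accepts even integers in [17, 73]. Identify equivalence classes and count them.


Constraint: even integers in [17, 73]
Class 1: x < 17 — out-of-range invalid
Class 2: x in [17,73] but odd — wrong type invalid
Class 3: x in [17,73] and even — valid
Class 4: x > 73 — out-of-range invalid
Total equivalence classes: 4

4 equivalence classes


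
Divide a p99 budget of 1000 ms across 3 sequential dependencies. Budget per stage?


Formula: per_stage = total_budget / stages
per_stage = 1000 / 3
per_stage = 333.33 ms

333.33 ms


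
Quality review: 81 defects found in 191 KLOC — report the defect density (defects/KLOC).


Defect density = defects / KLOC
Defect density = 81 / 191
Defect density = 0.424 defects/KLOC

0.424 defects/KLOC


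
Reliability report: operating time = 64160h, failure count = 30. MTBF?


Formula: MTBF = Total operating time / Number of failures
MTBF = 64160 / 30
MTBF = 2138.67 hours

2138.67 hours


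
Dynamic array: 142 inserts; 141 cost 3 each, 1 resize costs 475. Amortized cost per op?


Formula: Amortized cost = Total cost / Operations
Total cost = (141 * 3) + (1 * 475)
Total cost = 423 + 475 = 898
Amortized = 898 / 142 = 6.3239

6.3239


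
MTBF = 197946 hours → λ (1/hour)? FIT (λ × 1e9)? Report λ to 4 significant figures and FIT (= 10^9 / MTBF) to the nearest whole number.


Formula: λ = 1 / MTBF; FIT = λ × 1e9 = 1e9 / MTBF
λ = 1 / 197946 ≈ 5.052e-06 failures/hour
FIT = 1e9 / 197946 ≈ 5052 failures per 1e9 hours (nearest whole number)

λ = 5.052e-06 /h, FIT = 5052


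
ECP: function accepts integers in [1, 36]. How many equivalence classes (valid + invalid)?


Valid range: [1, 36]
Class 1: x < 1 — invalid
Class 2: 1 ≤ x ≤ 36 — valid
Class 3: x > 36 — invalid
Total equivalence classes: 3

3 equivalence classes


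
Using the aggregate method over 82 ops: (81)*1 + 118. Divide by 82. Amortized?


Formula: Amortized cost = Total cost / Operations
Total cost = (81 * 1) + (1 * 118)
Total cost = 81 + 118 = 199
Amortized = 199 / 82 = 2.4268

2.4268


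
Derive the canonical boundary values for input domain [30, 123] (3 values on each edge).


Range: [30, 123]
Boundaries: just below min, min, min+1, max-1, max, just above max
Values: [29, 30, 31, 122, 123, 124]

[29, 30, 31, 122, 123, 124]


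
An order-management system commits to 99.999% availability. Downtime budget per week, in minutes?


Formula: allowed downtime = period * (100 - SLA) / 100
Period (week) = 10080 minutes
Unavailability fraction = (100 - 99.999) / 100
Allowed downtime = 10080 * (100 - 99.999) / 100
Allowed downtime = 0.1008 minutes

0.1008 minutes


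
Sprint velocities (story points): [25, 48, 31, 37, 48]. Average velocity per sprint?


Formula: Avg velocity = Total points / Number of sprints
Points: [25, 48, 31, 37, 48]
Sum = 25 + 48 + 31 + 37 + 48 = 189
Avg velocity = 189 / 5 = 37.8 points/sprint

37.8 points/sprint


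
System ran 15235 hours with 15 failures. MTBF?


Formula: MTBF = Total operating time / Number of failures
MTBF = 15235 / 15
MTBF = 1015.67 hours

1015.67 hours


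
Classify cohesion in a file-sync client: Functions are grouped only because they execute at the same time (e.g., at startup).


Reasoning: Related by timing only
Type: Temporal cohesion

Temporal cohesion


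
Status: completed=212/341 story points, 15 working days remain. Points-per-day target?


Formula: Required rate = Remaining points / Days left
Remaining = 341 - 212 = 129 points
Required rate = 129 / 15 = 8.6 points/day

8.6 points/day


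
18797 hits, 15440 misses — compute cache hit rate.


Formula: hit rate = hits / (hits + misses) * 100
hit rate = 18797 / (18797 + 15440) * 100
hit rate = 18797 / 34237 * 100
hit rate = 54.9%

54.9%


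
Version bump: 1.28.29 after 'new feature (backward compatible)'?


Current: 1.28.29
Change category: 'new feature (backward compatible)' → minor bump
SemVer rule: minor bump → increment MINOR, reset PATCH to 0 (MAJOR unchanged)
New: 1.29.0

1.29.0


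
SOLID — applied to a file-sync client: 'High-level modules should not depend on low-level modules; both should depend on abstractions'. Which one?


This describes the Dependency Inversion Principle (DIP)

Dependency Inversion Principle (DIP)


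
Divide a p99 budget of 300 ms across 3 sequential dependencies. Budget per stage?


Formula: per_stage = total_budget / stages
per_stage = 300 / 3
per_stage = 100.0 ms

100.0 ms


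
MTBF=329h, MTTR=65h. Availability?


Availability = MTBF / (MTBF + MTTR)
Availability = 329 / (329 + 65)
Availability = 329 / 394
Availability = 83.5025%

83.5025%


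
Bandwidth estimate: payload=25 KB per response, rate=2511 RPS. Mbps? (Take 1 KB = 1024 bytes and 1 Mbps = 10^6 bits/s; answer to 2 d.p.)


Formula: Mbps = payload_bytes * RPS * 8 / 1e6
Payload per request = 25 KB = 25 * 1024 = 25600 bytes
Total bytes/sec = 25600 * 2511 = 64281600
Total bits/sec = 64281600 * 8 = 514252800
Mbps = 514252800 / 1e6 = 514.25

514.25 Mbps


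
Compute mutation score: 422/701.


Mutation score = killed / total * 100
Mutation score = 422 / 701 * 100
Mutation score = 60.2%

60.2%


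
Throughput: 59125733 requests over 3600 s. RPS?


Formula: throughput = requests / seconds
throughput = 59125733 / 3600
throughput = 16423.81 requests/second

16423.81 requests/second


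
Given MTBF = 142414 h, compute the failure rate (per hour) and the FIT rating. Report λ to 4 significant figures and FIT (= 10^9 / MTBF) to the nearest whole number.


Formula: λ = 1 / MTBF; FIT = λ × 1e9 = 1e9 / MTBF
λ = 1 / 142414 ≈ 7.022e-06 failures/hour
FIT = 1e9 / 142414 ≈ 7022 failures per 1e9 hours (nearest whole number)

λ = 7.022e-06 /h, FIT = 7022


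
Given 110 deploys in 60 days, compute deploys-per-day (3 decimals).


Formula: deployments per day = releases / days
= 110 / 60
= 1.833 deploys/day
(equivalently, 12.83 deploys/week)

1.833 deploys/day


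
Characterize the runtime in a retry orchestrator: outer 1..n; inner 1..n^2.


Reasoning: n times n^2
Complexity: O(n^3)

O(n^3)


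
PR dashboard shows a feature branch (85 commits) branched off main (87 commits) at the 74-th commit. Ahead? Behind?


Common ancestor: commit #74
feature commits after divergence: 85 - 74 = 11
main commits after divergence: 87 - 74 = 13
feature is 11 commits ahead of main
main is 13 commits ahead of feature

feature ahead: 11, main ahead: 13


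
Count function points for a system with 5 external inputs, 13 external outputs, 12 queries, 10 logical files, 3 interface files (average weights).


UFP = EI*4 + EO*5 + EQ*4 + ILF*10 + EIF*7
UFP = 5*4 + 13*5 + 12*4 + 10*10 + 3*7
UFP = 20 + 65 + 48 + 100 + 21
UFP = 254

254


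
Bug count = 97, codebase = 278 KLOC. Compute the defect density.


Defect density = defects / KLOC
Defect density = 97 / 278
Defect density = 0.349 defects/KLOC

0.349 defects/KLOC


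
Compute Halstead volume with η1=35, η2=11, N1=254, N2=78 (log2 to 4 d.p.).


Formula: V = N * log2(η), where N = N1 + N2 and η = η1 + η2
η = 35 + 11 = 46
N = 254 + 78 = 332
log2(46) ≈ 5.5236
V = 332 * 5.5236 = 1833.84

1833.84


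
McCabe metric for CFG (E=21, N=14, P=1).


Formula: V(G) = E - N + 2P
V(G) = 21 - 14 + 2*1
V(G) = 7 + 2
V(G) = 9

9


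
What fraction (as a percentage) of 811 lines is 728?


Coverage = covered / total * 100
Coverage = 728 / 811 * 100
Coverage = 89.77%

89.77%


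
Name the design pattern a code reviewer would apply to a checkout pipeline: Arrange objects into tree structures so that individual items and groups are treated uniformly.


This matches the Composite pattern

Composite


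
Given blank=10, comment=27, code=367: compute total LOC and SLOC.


Total LOC = blank + comment + code
Total LOC = 10 + 27 + 367 = 404
SLOC (source only) = code = 367

Total LOC: 404, SLOC: 367


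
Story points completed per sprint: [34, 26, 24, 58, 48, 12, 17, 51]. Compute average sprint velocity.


Formula: Avg velocity = Total points / Number of sprints
Points: [34, 26, 24, 58, 48, 12, 17, 51]
Sum = 34 + 26 + 24 + 58 + 48 + 12 + 17 + 51 = 270
Avg velocity = 270 / 8 = 33.75 points/sprint

33.75 points/sprint


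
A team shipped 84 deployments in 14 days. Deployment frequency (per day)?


Formula: deployments per day = releases / days
= 84 / 14
= 6.0 deploys/day
(equivalently, 42.0 deploys/week)

6.0 deploys/day


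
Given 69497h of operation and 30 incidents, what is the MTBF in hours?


Formula: MTBF = Total operating time / Number of failures
MTBF = 69497 / 30
MTBF = 2316.57 hours

2316.57 hours


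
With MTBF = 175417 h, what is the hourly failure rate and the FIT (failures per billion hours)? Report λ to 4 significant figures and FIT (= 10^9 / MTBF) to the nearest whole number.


Formula: λ = 1 / MTBF; FIT = λ × 1e9 = 1e9 / MTBF
λ = 1 / 175417 ≈ 5.701e-06 failures/hour
FIT = 1e9 / 175417 ≈ 5701 failures per 1e9 hours (nearest whole number)

λ = 5.701e-06 /h, FIT = 5701


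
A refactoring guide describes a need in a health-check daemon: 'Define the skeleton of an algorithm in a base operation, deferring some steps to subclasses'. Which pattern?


This matches the Template Method pattern

Template Method


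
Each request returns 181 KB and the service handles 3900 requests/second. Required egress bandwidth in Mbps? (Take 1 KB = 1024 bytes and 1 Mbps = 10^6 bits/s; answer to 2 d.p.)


Formula: Mbps = payload_bytes * RPS * 8 / 1e6
Payload per request = 181 KB = 181 * 1024 = 185344 bytes
Total bytes/sec = 185344 * 3900 = 722841600
Total bits/sec = 722841600 * 8 = 5782732800
Mbps = 5782732800 / 1e6 = 5782.73

5782.73 Mbps


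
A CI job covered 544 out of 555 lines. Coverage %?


Coverage = covered / total * 100
Coverage = 544 / 555 * 100
Coverage = 98.02%

98.02%


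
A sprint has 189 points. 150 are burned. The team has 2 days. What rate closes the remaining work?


Formula: Required rate = Remaining points / Days left
Remaining = 189 - 150 = 39 points
Required rate = 39 / 2 = 19.5 points/day

19.5 points/day


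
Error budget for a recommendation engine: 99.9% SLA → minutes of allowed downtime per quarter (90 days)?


Formula: allowed downtime = period * (100 - SLA) / 100
Period (quarter (90 days)) = 129600 minutes
Unavailability fraction = (100 - 99.9) / 100
Allowed downtime = 129600 * (100 - 99.9) / 100
Allowed downtime = 129.6 minutes

129.6 minutes


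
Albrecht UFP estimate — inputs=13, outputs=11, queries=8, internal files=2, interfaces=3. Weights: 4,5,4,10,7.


UFP = EI*4 + EO*5 + EQ*4 + ILF*10 + EIF*7
UFP = 13*4 + 11*5 + 8*4 + 2*10 + 3*7
UFP = 52 + 55 + 32 + 20 + 21
UFP = 180

180


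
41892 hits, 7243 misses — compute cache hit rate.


Formula: hit rate = hits / (hits + misses) * 100
hit rate = 41892 / (41892 + 7243) * 100
hit rate = 41892 / 49135 * 100
hit rate = 85.26%

85.26%


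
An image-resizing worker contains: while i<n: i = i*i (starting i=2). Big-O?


Reasoning: squaring drives double-exponential growth; iterations ~ log log n
Complexity: O(log log n)

O(log log n)


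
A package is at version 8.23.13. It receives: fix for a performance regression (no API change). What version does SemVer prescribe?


Current: 8.23.13
Change category: 'fix for a performance regression (no API change)' → patch bump
SemVer rule: patch bump → increment PATCH (MAJOR and MINOR unchanged)
New: 8.23.14

8.23.14


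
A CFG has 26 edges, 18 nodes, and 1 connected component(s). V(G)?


Formula: V(G) = E - N + 2P
V(G) = 26 - 18 + 2*1
V(G) = 8 + 2
V(G) = 10

10


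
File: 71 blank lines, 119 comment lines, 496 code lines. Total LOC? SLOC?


Total LOC = blank + comment + code
Total LOC = 71 + 119 + 496 = 686
SLOC (source only) = code = 496

Total LOC: 686, SLOC: 496


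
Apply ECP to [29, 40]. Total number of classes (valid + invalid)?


Valid range: [29, 40]
Class 1: x < 29 — invalid
Class 2: 29 ≤ x ≤ 40 — valid
Class 3: x > 40 — invalid
Total equivalence classes: 3

3 equivalence classes


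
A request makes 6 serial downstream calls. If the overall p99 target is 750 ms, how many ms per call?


Formula: per_stage = total_budget / stages
per_stage = 750 / 6
per_stage = 125.0 ms

125.0 ms


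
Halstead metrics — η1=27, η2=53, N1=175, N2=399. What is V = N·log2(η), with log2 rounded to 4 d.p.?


Formula: V = N * log2(η), where N = N1 + N2 and η = η1 + η2
η = 27 + 53 = 80
N = 175 + 399 = 574
log2(80) ≈ 6.3219
V = 574 * 6.3219 = 3628.77

3628.77


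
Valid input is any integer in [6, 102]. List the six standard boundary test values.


Range: [6, 102]
Boundaries: just below min, min, min+1, max-1, max, just above max
Values: [5, 6, 7, 101, 102, 103]

[5, 6, 7, 101, 102, 103]


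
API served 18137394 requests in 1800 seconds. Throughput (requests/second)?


Formula: throughput = requests / seconds
throughput = 18137394 / 1800
throughput = 10076.33 requests/second

10076.33 requests/second


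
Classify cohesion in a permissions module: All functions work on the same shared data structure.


Reasoning: Functions share data
Type: Communicational cohesion

Communicational cohesion


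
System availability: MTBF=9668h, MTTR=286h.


Availability = MTBF / (MTBF + MTTR)
Availability = 9668 / (9668 + 286)
Availability = 9668 / 9954
Availability = 97.1268%

97.1268%


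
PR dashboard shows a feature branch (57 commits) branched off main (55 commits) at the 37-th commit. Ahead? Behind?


Common ancestor: commit #37
feature commits after divergence: 57 - 37 = 20
main commits after divergence: 55 - 37 = 18
feature is 20 commits ahead of main
main is 18 commits ahead of feature

feature ahead: 20, main ahead: 18


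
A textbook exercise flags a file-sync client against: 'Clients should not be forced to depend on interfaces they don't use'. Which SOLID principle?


This describes the Interface Segregation Principle (ISP)

Interface Segregation Principle (ISP)


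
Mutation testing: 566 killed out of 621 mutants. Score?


Mutation score = killed / total * 100
Mutation score = 566 / 621 * 100
Mutation score = 91.14%

91.14%


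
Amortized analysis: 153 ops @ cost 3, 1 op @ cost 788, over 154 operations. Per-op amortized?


Formula: Amortized cost = Total cost / Operations
Total cost = (153 * 3) + (1 * 788)
Total cost = 459 + 788 = 1247
Amortized = 1247 / 154 = 8.0974

8.0974


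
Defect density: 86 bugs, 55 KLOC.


Defect density = defects / KLOC
Defect density = 86 / 55
Defect density = 1.564 defects/KLOC

1.564 defects/KLOC


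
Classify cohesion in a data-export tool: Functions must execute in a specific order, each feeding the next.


Reasoning: Output of one is input to next
Type: Sequential cohesion

Sequential cohesion


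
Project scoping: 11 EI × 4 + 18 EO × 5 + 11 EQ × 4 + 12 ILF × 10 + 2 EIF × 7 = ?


UFP = EI*4 + EO*5 + EQ*4 + ILF*10 + EIF*7
UFP = 11*4 + 18*5 + 11*4 + 12*10 + 2*7
UFP = 44 + 90 + 44 + 120 + 14
UFP = 312

312


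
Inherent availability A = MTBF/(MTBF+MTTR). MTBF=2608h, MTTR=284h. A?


Availability = MTBF / (MTBF + MTTR)
Availability = 2608 / (2608 + 284)
Availability = 2608 / 2892
Availability = 90.1798%

90.1798%


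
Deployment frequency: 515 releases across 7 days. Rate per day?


Formula: deployments per day = releases / days
= 515 / 7
= 73.571 deploys/day
(equivalently, 515.0 deploys/week)

73.571 deploys/day


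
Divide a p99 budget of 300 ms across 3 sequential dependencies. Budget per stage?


Formula: per_stage = total_budget / stages
per_stage = 300 / 3
per_stage = 100.0 ms

100.0 ms


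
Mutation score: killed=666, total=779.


Mutation score = killed / total * 100
Mutation score = 666 / 779 * 100
Mutation score = 85.49%

85.49%


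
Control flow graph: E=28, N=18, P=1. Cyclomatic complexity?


Formula: V(G) = E - N + 2P
V(G) = 28 - 18 + 2*1
V(G) = 10 + 2
V(G) = 12

12


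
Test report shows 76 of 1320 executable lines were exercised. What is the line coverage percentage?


Coverage = covered / total * 100
Coverage = 76 / 1320 * 100
Coverage = 5.76%

5.76%


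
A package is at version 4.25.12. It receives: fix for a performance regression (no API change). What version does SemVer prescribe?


Current: 4.25.12
Change category: 'fix for a performance regression (no API change)' → patch bump
SemVer rule: patch bump → increment PATCH (MAJOR and MINOR unchanged)
New: 4.25.13

4.25.13


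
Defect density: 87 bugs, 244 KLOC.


Defect density = defects / KLOC
Defect density = 87 / 244
Defect density = 0.357 defects/KLOC

0.357 defects/KLOC


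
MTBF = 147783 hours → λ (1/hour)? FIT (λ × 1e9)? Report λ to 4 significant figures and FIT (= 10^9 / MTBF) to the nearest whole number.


Formula: λ = 1 / MTBF; FIT = λ × 1e9 = 1e9 / MTBF
λ = 1 / 147783 ≈ 6.767e-06 failures/hour
FIT = 1e9 / 147783 ≈ 6767 failures per 1e9 hours (nearest whole number)

λ = 6.767e-06 /h, FIT = 6767


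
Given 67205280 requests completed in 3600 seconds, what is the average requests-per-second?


Formula: throughput = requests / seconds
throughput = 67205280 / 3600
throughput = 18668.13 requests/second

18668.13 requests/second


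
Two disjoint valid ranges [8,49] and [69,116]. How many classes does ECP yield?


Valid ranges: [8,49] and [69,116]
Class 1: x < 8 — invalid
Class 2: 8 ≤ x ≤ 49 — valid
Class 3: 49 < x < 69 — invalid (gap between ranges)
Class 4: 69 ≤ x ≤ 116 — valid
Class 5: x > 116 — invalid
Total equivalence classes: 5

5 equivalence classes


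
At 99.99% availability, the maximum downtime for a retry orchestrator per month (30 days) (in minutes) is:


Formula: allowed downtime = period * (100 - SLA) / 100
Period (month (30 days)) = 43200 minutes
Unavailability fraction = (100 - 99.99) / 100
Allowed downtime = 43200 * (100 - 99.99) / 100
Allowed downtime = 4.32 minutes

4.32 minutes


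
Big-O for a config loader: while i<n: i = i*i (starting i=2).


Reasoning: squaring drives double-exponential growth; iterations ~ log log n
Complexity: O(log log n)

O(log log n)


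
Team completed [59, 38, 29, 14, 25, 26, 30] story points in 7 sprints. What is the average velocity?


Formula: Avg velocity = Total points / Number of sprints
Points: [59, 38, 29, 14, 25, 26, 30]
Sum = 59 + 38 + 29 + 14 + 25 + 26 + 30 = 221
Avg velocity = 221 / 7 = 31.57 points/sprint

31.57 points/sprint


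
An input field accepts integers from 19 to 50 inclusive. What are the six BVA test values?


Range: [19, 50]
Boundaries: just below min, min, min+1, max-1, max, just above max
Values: [18, 19, 20, 49, 50, 51]

[18, 19, 20, 49, 50, 51]


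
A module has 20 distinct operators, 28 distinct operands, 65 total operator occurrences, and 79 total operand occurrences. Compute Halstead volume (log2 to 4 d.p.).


Formula: V = N * log2(η), where N = N1 + N2 and η = η1 + η2
η = 20 + 28 = 48
N = 65 + 79 = 144
log2(48) ≈ 5.5850
V = 144 * 5.5850 = 804.24

804.24


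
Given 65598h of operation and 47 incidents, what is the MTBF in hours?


Formula: MTBF = Total operating time / Number of failures
MTBF = 65598 / 47
MTBF = 1395.7 hours

1395.7 hours


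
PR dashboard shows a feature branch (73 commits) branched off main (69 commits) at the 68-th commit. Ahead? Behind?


Common ancestor: commit #68
feature commits after divergence: 73 - 68 = 5
main commits after divergence: 69 - 68 = 1
feature is 5 commits ahead of main
main is 1 commits ahead of feature

feature ahead: 5, main ahead: 1


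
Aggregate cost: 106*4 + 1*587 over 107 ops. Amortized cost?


Formula: Amortized cost = Total cost / Operations
Total cost = (106 * 4) + (1 * 587)
Total cost = 424 + 587 = 1011
Amortized = 1011 / 107 = 9.4486

9.4486


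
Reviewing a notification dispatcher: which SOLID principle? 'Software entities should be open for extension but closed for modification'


This describes the Open/Closed Principle (OCP)

Open/Closed Principle (OCP)


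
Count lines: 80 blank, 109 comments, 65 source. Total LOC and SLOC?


Total LOC = blank + comment + code
Total LOC = 80 + 109 + 65 = 254
SLOC (source only) = code = 65

Total LOC: 254, SLOC: 65


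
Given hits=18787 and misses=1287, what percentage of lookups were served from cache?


Formula: hit rate = hits / (hits + misses) * 100
hit rate = 18787 / (18787 + 1287) * 100
hit rate = 18787 / 20074 * 100
hit rate = 93.59%

93.59%


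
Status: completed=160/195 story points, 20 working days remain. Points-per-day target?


Formula: Required rate = Remaining points / Days left
Remaining = 195 - 160 = 35 points
Required rate = 35 / 20 = 1.75 points/day

1.75 points/day


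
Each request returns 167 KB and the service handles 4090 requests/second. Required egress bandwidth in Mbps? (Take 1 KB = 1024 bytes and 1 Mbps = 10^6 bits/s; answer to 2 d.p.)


Formula: Mbps = payload_bytes * RPS * 8 / 1e6
Payload per request = 167 KB = 167 * 1024 = 171008 bytes
Total bytes/sec = 171008 * 4090 = 699422720
Total bits/sec = 699422720 * 8 = 5595381760
Mbps = 5595381760 / 1e6 = 5595.38

5595.38 Mbps


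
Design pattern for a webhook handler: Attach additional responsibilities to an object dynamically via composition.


This matches the Decorator pattern

Decorator


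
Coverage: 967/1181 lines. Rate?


Coverage = covered / total * 100
Coverage = 967 / 1181 * 100
Coverage = 81.88%

81.88%


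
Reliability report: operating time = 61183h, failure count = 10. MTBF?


Formula: MTBF = Total operating time / Number of failures
MTBF = 61183 / 10
MTBF = 6118.3 hours

6118.3 hours


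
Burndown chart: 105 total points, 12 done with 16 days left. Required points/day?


Formula: Required rate = Remaining points / Days left
Remaining = 105 - 12 = 93 points
Required rate = 93 / 16 = 5.81 points/day

5.81 points/day


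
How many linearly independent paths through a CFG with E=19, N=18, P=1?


Formula: V(G) = E - N + 2P
V(G) = 19 - 18 + 2*1
V(G) = 1 + 2
V(G) = 3

3


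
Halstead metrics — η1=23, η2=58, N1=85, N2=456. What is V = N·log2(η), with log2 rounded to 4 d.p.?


Formula: V = N * log2(η), where N = N1 + N2 and η = η1 + η2
η = 23 + 58 = 81
N = 85 + 456 = 541
log2(81) ≈ 6.3399
V = 541 * 6.3399 = 3429.89

3429.89


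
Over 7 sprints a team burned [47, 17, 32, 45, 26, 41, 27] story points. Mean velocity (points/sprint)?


Formula: Avg velocity = Total points / Number of sprints
Points: [47, 17, 32, 45, 26, 41, 27]
Sum = 47 + 17 + 32 + 45 + 26 + 41 + 27 = 235
Avg velocity = 235 / 7 = 33.57 points/sprint

33.57 points/sprint


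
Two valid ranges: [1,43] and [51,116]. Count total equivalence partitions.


Valid ranges: [1,43] and [51,116]
Class 1: x < 1 — invalid
Class 2: 1 ≤ x ≤ 43 — valid
Class 3: 43 < x < 51 — invalid (gap between ranges)
Class 4: 51 ≤ x ≤ 116 — valid
Class 5: x > 116 — invalid
Total equivalence classes: 5

5 equivalence classes


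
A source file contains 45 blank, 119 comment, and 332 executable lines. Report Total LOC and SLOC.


Total LOC = blank + comment + code
Total LOC = 45 + 119 + 332 = 496
SLOC (source only) = code = 332

Total LOC: 496, SLOC: 332


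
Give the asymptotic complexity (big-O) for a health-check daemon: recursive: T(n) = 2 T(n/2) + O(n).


Reasoning: master theorem case 2 (merge-sort recurrence)
Complexity: O(n log n)

O(n log n)


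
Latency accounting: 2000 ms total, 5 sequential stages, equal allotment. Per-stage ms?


Formula: per_stage = total_budget / stages
per_stage = 2000 / 5
per_stage = 400.0 ms

400.0 ms


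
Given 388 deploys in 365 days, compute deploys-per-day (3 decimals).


Formula: deployments per day = releases / days
= 388 / 365
= 1.063 deploys/day
(equivalently, 7.44 deploys/week)

1.063 deploys/day


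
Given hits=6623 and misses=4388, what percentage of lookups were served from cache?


Formula: hit rate = hits / (hits + misses) * 100
hit rate = 6623 / (6623 + 4388) * 100
hit rate = 6623 / 11011 * 100
hit rate = 60.15%

60.15%


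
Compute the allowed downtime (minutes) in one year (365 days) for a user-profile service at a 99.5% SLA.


Formula: allowed downtime = period * (100 - SLA) / 100
Period (year (365 days)) = 525600 minutes
Unavailability fraction = (100 - 99.5) / 100
Allowed downtime = 525600 * (100 - 99.5) / 100
Allowed downtime = 2628.0 minutes

2628.0 minutes


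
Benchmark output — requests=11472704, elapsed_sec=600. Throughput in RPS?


Formula: throughput = requests / seconds
throughput = 11472704 / 600
throughput = 19121.17 requests/second

19121.17 requests/second


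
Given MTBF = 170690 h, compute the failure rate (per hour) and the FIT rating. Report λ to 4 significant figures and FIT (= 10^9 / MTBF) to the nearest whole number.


Formula: λ = 1 / MTBF; FIT = λ × 1e9 = 1e9 / MTBF
λ = 1 / 170690 ≈ 5.859e-06 failures/hour
FIT = 1e9 / 170690 ≈ 5859 failures per 1e9 hours (nearest whole number)

λ = 5.859e-06 /h, FIT = 5859


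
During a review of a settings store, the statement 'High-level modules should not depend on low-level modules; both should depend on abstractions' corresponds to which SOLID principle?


This describes the Dependency Inversion Principle (DIP)

Dependency Inversion Principle (DIP)


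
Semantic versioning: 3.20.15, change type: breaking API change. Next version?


Current: 3.20.15
Change category: 'breaking API change' → major bump
SemVer rule: major bump → increment MAJOR, reset MINOR and PATCH to 0
New: 4.0.0

4.0.0


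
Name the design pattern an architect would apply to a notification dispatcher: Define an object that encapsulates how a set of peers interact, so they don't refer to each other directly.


This matches the Mediator pattern

Mediator
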